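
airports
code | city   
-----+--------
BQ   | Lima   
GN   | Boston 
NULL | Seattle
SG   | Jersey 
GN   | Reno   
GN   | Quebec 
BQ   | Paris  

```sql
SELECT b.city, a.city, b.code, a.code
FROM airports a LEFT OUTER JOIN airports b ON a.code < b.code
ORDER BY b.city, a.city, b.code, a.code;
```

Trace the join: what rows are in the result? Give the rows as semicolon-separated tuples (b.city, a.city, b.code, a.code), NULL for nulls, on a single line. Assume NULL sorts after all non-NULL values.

(Boston, Lima, GN, BQ); (Boston, Paris, GN, BQ); (Jersey, Boston, SG, GN); (Jersey, Lima, SG, BQ); (Jersey, Paris, SG, BQ); (Jersey, Quebec, SG, GN); (Jersey, Reno, SG, GN); (Quebec, Lima, GN, BQ); (Quebec, Paris, GN, BQ); (Reno, Lima, GN, BQ); (Reno, Paris, GN, BQ); (NULL, Jersey, NULL, SG); (NULL, Seattle, NULL, NULL)

LEFT JOIN keeps every row from `airports a`; unmatched rows get NULL for `airports b`'s columns.
Matching on a.code < b.code. A NULL in a compared column never satisfies the condition.
Matched pairs: 11; unmatched a rows kept: 2.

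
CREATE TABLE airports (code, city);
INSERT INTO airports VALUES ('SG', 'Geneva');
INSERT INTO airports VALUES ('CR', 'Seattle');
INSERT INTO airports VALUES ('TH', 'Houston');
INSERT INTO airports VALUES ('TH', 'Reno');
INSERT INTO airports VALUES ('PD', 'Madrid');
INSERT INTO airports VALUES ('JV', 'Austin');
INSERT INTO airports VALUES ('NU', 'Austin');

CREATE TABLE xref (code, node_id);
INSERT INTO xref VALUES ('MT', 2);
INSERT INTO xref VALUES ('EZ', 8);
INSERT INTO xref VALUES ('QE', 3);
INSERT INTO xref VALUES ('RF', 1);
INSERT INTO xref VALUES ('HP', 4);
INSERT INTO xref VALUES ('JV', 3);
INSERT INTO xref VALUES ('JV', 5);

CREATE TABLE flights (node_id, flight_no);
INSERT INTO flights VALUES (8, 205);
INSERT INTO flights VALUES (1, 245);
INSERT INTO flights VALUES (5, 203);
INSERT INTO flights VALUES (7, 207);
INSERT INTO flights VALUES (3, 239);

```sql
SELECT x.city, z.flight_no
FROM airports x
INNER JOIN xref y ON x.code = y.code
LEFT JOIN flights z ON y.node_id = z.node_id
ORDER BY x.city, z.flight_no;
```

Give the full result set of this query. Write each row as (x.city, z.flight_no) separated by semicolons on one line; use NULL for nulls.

Joins associate left-to-right: airports INNER JOIN xref on code gives 2 intermediate row(s).
Then LEFT JOIN `flights z` on node_id: each of those 2 rows is kept; rows whose y.node_id has no match in z get NULL for z's columns.

(Austin, 203); (Austin, 239)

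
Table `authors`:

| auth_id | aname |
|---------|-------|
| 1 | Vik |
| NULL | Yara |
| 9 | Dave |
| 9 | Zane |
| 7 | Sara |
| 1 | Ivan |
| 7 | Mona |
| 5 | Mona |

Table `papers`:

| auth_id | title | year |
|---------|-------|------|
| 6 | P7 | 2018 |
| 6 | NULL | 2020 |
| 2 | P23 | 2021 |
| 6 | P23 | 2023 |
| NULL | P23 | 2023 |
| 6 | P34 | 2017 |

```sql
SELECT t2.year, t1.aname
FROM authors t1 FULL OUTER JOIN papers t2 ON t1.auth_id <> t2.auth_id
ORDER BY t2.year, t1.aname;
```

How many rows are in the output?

37

FULL OUTER JOIN keeps every row from both sides; unmatched rows get NULL for the other side's columns.
Matching on t1.auth_id <> t2.auth_id. A NULL in a compared column never satisfies the condition.
- t1[0] auth_id=1 → 5 match(es) in t2 → 5 row(s).
- t1[1] auth_id=NULL → no match; kept with NULLs on the t2 side.
- t1[2] auth_id=9 → 5 match(es) in t2 → 5 row(s).
- t1[3] auth_id=9 → 5 match(es) in t2 → 5 row(s).
- t1[4] auth_id=7 → 5 match(es) in t2 → 5 row(s).
- t1[5] auth_id=1 → 5 match(es) in t2 → 5 row(s).
- t1[6] auth_id=7 → 5 match(es) in t2 → 5 row(s).
- t1[7] auth_id=5 → 5 match(es) in t2 → 5 row(s).
- 1 t2 row(s) had no t1 match → kept, t1 columns NULL.
Total: 35 matched + 2 padded = 37 rows.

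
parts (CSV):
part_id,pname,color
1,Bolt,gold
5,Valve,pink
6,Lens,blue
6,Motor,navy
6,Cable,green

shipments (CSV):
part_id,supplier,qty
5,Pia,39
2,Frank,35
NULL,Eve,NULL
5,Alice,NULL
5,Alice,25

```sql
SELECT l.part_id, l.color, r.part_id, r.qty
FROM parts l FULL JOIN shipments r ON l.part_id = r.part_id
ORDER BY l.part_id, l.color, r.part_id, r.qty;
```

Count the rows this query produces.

9

FULL OUTER JOIN keeps every row from both sides; unmatched rows get NULL for the other side's columns.
Matching on l.part_id = r.part_id. A NULL in a compared column never satisfies the condition.
- l row (part_id=1): no match → kept, r columns NULL.
- l row (part_id=5): matches 3 r row(s) → 3 output row(s).
- l row (part_id=6): no match → kept, r columns NULL.
- l row (part_id=6): no match → kept, r columns NULL.
- l row (part_id=6): no match → kept, r columns NULL.
- 2 row(s) from r found no l partner → padded with NULL.
Total: 3 matched + 6 padded = 9 rows.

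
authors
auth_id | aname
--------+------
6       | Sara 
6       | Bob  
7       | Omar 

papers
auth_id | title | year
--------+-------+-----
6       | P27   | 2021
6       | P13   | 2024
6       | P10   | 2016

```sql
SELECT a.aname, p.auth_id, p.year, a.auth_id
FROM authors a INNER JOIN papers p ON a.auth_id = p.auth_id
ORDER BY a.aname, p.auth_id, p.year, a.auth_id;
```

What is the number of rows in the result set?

6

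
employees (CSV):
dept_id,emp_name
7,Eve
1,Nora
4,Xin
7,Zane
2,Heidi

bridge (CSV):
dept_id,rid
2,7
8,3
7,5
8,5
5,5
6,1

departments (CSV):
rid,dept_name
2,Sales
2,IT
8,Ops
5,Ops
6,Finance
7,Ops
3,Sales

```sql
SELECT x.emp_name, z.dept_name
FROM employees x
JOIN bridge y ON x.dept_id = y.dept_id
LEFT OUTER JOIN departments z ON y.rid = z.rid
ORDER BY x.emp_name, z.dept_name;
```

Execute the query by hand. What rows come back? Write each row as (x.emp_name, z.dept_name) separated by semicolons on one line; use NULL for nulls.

(Eve, Ops); (Heidi, Ops); (Zane, Ops)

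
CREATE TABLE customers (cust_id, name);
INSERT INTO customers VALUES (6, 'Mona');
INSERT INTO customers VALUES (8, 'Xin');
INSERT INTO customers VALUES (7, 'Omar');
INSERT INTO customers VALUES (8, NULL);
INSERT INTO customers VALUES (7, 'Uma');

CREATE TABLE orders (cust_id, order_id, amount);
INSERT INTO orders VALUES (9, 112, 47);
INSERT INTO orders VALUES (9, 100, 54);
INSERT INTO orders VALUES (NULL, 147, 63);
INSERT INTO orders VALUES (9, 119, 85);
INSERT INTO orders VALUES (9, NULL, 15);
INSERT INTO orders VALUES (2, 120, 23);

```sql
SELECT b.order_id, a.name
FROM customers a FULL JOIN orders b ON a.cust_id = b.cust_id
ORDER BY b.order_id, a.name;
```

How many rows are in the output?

FULL OUTER JOIN keeps every row from both sides; unmatched rows get NULL for the other side's columns.
Matching on a.cust_id = b.cust_id. A NULL in a compared column never satisfies the condition.
- a[0] cust_id=6 → no match; kept with NULLs on the b side.
- a[1] cust_id=8 → no match; kept with NULLs on the b side.
- a[2] cust_id=7 → no match; kept with NULLs on the b side.
- a[3] cust_id=8 → no match; kept with NULLs on the b side.
- a[4] cust_id=7 → no match; kept with NULLs on the b side.
- 6 b row(s) had no a match → kept, a columns NULL.
Total: 0 matched + 11 padded = 11 rows.

11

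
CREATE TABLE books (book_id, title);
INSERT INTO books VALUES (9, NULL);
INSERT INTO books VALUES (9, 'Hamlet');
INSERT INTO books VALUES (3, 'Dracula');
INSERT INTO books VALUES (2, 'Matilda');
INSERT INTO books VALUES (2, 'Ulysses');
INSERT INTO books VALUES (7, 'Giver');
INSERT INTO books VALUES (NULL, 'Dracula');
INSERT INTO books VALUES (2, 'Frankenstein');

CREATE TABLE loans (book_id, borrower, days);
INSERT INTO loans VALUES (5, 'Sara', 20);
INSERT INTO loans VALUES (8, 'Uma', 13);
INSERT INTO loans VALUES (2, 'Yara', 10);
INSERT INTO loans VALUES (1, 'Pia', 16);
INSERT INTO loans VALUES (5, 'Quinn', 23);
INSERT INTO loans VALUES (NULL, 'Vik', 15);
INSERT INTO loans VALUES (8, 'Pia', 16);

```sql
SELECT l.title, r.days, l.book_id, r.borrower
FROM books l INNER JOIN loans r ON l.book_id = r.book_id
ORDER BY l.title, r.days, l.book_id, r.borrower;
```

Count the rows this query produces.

3

INNER JOIN keeps only pairs where the ON condition holds.
Matching on l.book_id = r.book_id. A NULL in a compared column never satisfies the condition.
- book_id=9: no matching r row, dropped.
- book_id=9: no matching r row, dropped.
- book_id=3: no matching r row, dropped.
- book_id=2: 1 matching r row(s), so 1 row(s) emitted.
- book_id=2: 1 matching r row(s), so 1 row(s) emitted.
- book_id=7: no matching r row, dropped.
- book_id=NULL: no matching r row, dropped.
- book_id=2: 1 matching r row(s), so 1 row(s) emitted.
Total: 3 rows.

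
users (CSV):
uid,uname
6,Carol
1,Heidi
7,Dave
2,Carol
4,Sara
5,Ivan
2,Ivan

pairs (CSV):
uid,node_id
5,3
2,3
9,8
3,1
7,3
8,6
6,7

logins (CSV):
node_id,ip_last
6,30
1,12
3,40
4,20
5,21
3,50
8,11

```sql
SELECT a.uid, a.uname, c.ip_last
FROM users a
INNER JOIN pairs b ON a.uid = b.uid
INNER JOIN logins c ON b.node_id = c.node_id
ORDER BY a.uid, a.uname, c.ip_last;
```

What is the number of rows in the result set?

8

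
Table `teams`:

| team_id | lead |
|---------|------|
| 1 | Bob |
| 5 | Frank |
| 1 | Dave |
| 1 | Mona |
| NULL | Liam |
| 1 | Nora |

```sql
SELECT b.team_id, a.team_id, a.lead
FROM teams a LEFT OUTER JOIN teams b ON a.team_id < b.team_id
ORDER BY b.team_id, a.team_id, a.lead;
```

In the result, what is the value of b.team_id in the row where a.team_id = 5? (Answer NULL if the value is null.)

LEFT JOIN keeps every row from `teams a`; unmatched rows get NULL for `teams b`'s columns.
Matching on a.team_id < b.team_id. A NULL in a compared column never satisfies the condition.
- a (team_id=1) pairs with 1 row(s) of b.
- a (team_id=5) has no partner → padded with NULL.
- a (team_id=1) pairs with 1 row(s) of b.
- a (team_id=1) pairs with 1 row(s) of b.
- a (team_id=NULL) has no partner → padded with NULL.
- a (team_id=1) pairs with 1 row(s) of b.

NULL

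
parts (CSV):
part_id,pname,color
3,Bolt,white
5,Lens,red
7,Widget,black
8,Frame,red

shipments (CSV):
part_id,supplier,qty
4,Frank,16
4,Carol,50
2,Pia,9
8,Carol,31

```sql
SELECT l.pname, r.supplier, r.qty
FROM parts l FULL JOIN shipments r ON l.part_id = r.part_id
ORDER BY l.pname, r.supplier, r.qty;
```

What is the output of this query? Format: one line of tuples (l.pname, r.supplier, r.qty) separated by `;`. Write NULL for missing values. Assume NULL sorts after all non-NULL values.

(Bolt, NULL, NULL); (Frame, Carol, 31); (Lens, NULL, NULL); (Widget, NULL, NULL); (NULL, Carol, 50); (NULL, Frank, 16); (NULL, Pia, 9)

FULL OUTER JOIN keeps every row from both sides; unmatched rows get NULL for the other side's columns.
Matching on l.part_id = r.part_id.
- l (part_id=3) has no partner → padded with NULL.
- l (part_id=5) has no partner → padded with NULL.
- l (part_id=7) has no partner → padded with NULL.
- l (part_id=8) pairs with 1 row(s) of r.
- 3 r row(s) had no l match → kept, l columns NULL.
After projecting and ordering:
l.pname | r.supplier | r.qty
Bolt | NULL | NULL
Frame | Carol | 31
Lens | NULL | NULL
Widget | NULL | NULL
NULL | Carol | 50
NULL | Frank | 16
NULL | Pia | 9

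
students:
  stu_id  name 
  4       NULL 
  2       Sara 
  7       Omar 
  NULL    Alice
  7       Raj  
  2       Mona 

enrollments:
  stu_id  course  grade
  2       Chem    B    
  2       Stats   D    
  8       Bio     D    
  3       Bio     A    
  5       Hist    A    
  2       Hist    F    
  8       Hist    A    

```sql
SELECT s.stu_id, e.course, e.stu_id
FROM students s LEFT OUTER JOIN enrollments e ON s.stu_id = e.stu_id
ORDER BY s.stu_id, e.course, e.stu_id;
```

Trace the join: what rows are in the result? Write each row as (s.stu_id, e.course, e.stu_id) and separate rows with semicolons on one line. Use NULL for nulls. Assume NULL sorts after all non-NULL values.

LEFT JOIN keeps every row from `students`; unmatched rows get NULL for `enrollments`'s columns.
Matching on s.stu_id = e.stu_id. A NULL in a compared column never satisfies the condition.
- stu_id=4: no e row matches, row kept with e columns NULL.
- stu_id=2: 3 matching e row(s), so 3 row(s) emitted.
- stu_id=7: no e row matches, row kept with e columns NULL.
- stu_id=NULL: no e row matches, row kept with e columns NULL.
- stu_id=7: no e row matches, row kept with e columns NULL.
- stu_id=2: 3 matching e row(s), so 3 row(s) emitted.
After projecting and ordering:
s.stu_id | e.course | e.stu_id
2 | Chem | 2
2 | Chem | 2
2 | Hist | 2
2 | Hist | 2
2 | Stats | 2
2 | Stats | 2
4 | NULL | NULL
7 | NULL | NULL
7 | NULL | NULL
NULL | NULL | NULL

(2, Chem, 2); (2, Chem, 2); (2, Hist, 2); (2, Hist, 2); (2, Stats, 2); (2, Stats, 2); (4, NULL, NULL); (7, NULL, NULL); (7, NULL, NULL); (NULL, NULL, NULL)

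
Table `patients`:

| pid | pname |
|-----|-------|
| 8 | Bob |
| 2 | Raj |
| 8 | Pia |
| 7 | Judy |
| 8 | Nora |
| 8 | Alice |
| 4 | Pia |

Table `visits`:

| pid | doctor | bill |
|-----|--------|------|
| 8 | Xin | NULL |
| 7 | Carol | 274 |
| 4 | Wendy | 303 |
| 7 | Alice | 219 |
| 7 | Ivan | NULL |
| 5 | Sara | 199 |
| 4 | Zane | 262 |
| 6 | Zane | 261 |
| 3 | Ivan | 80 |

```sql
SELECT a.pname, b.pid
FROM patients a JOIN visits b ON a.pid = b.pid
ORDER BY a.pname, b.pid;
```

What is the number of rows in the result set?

9

INNER JOIN keeps only pairs where the ON condition holds.
Matching on a.pid = b.pid.
Matched pairs: 9.
Total: 9 rows.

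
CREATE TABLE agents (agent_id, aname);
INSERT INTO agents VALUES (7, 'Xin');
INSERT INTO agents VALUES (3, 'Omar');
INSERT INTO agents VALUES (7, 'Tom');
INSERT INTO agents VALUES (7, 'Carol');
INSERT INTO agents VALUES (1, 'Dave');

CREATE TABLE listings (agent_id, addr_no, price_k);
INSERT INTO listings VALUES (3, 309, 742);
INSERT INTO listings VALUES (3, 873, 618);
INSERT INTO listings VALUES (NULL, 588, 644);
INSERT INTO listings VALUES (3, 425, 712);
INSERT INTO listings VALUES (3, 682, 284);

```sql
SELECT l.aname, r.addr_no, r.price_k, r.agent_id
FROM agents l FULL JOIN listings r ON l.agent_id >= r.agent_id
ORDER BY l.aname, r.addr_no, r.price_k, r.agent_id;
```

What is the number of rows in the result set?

18

FULL OUTER JOIN keeps every row from both sides; unmatched rows get NULL for the other side's columns.
Matching on l.agent_id >= r.agent_id. A NULL in a compared column never satisfies the condition.
Matched pairs: 16; unmatched l rows kept: 1; unmatched r rows kept: 1.
Total: 16 matched + 2 padded = 18 rows.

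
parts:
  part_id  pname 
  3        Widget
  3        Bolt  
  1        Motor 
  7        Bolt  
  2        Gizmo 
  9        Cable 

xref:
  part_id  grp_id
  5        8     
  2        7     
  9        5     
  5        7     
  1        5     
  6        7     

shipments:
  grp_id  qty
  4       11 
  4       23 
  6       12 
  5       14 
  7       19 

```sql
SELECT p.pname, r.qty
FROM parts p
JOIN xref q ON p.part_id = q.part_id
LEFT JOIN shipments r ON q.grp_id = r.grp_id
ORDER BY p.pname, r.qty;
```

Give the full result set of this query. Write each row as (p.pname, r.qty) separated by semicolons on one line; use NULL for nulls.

(Cable, 14); (Gizmo, 19); (Motor, 14)

Joins associate left-to-right: parts INNER JOIN xref on part_id gives 3 intermediate row(s).
Then LEFT JOIN `shipments r` on grp_id: each of those 3 rows is kept; rows whose q.grp_id has no match in r get NULL for r's columns.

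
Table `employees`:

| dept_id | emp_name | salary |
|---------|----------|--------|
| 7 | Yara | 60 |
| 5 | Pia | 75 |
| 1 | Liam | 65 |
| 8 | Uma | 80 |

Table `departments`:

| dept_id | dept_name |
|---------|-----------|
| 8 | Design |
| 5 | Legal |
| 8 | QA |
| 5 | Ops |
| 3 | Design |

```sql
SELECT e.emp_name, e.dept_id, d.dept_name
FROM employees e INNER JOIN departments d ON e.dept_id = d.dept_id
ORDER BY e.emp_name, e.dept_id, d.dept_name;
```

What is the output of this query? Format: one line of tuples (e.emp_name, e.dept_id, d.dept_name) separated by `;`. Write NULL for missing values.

(Pia, 5, Legal); (Pia, 5, Ops); (Uma, 8, Design); (Uma, 8, QA)

INNER JOIN keeps only pairs where the ON condition holds.
Matching on e.dept_id = d.dept_id.
- e[0] dept_id=7 → no match; dropped.
- e[1] dept_id=5 → 2 match(es) in d → 2 row(s).
- e[2] dept_id=1 → no match; dropped.
- e[3] dept_id=8 → 2 match(es) in d → 2 row(s).
After projecting and ordering:
e.emp_name | e.dept_id | d.dept_name
Pia | 5 | Legal
Pia | 5 | Ops
Uma | 8 | Design
Uma | 8 | QA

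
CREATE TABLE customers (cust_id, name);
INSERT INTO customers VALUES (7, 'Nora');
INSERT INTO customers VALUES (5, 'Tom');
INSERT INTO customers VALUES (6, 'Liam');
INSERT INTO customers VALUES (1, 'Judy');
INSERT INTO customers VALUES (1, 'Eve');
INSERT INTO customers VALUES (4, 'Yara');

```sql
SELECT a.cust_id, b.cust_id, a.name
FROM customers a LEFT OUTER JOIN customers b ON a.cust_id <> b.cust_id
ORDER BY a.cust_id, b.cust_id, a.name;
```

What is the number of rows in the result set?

28

LEFT JOIN keeps every row from `customers a`; unmatched rows get NULL for `customers b`'s columns.
Matching on a.cust_id <> b.cust_id.
Matched pairs: 28; unmatched a rows kept: 0.
Total: 28 rows.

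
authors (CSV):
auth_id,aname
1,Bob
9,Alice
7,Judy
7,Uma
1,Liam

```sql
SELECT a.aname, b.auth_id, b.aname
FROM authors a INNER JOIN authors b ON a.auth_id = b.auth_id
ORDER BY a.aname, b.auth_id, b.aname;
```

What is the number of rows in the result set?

9

INNER JOIN keeps only pairs where the ON condition holds.
Matching on a.auth_id = b.auth_id.
- a row (auth_id=1): matches 2 b row(s) → 2 output row(s).
- a row (auth_id=9): matches 1 b row(s) → 1 output row(s).
- a row (auth_id=7): matches 2 b row(s) → 2 output row(s).
- a row (auth_id=7): matches 2 b row(s) → 2 output row(s).
- a row (auth_id=1): matches 2 b row(s) → 2 output row(s).
Total: 9 rows.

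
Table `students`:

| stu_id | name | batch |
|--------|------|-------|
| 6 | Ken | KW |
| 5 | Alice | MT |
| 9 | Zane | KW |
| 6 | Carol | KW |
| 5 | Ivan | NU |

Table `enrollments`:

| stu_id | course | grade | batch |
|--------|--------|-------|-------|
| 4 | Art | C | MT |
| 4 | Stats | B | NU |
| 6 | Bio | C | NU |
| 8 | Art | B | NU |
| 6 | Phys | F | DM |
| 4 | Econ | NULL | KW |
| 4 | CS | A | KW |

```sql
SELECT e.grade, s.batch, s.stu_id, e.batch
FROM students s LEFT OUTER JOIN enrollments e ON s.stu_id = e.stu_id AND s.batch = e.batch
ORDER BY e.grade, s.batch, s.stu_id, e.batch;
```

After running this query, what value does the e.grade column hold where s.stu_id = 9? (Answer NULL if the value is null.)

NULL

LEFT JOIN keeps every row from `students`; unmatched rows get NULL for `enrollments`'s columns.
Matching on s.stu_id = e.stu_id AND s.batch = e.batch.
- stu_id=6, batch=KW: no e row matches, row kept with e columns NULL.
- stu_id=5, batch=MT: no e row matches, row kept with e columns NULL.
- stu_id=9, batch=KW: no e row matches, row kept with e columns NULL.
- stu_id=6, batch=KW: no e row matches, row kept with e columns NULL.
- stu_id=5, batch=NU: no e row matches, row kept with e columns NULL.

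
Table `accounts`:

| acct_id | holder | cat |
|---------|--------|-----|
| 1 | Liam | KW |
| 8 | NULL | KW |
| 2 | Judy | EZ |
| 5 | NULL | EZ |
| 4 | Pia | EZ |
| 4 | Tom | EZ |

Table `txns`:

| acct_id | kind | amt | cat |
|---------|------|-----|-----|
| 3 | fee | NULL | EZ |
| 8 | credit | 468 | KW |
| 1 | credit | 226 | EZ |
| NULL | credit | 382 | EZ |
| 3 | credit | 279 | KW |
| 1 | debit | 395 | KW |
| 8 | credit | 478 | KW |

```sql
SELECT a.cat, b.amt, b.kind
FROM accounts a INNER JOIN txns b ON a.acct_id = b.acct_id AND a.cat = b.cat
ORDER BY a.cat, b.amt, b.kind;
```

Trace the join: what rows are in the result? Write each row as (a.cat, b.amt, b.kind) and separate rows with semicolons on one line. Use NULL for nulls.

(KW, 395, debit); (KW, 468, credit); (KW, 478, credit)

INNER JOIN keeps only pairs where the ON condition holds.
Matching on a.acct_id = b.acct_id AND a.cat = b.cat. A NULL in a compared column never satisfies the condition.
- a[0] acct_id=1, cat=KW → 1 match(es) in b → 1 row(s).
- a[1] acct_id=8, cat=KW → 2 match(es) in b → 2 row(s).
- a[2] acct_id=2, cat=EZ → no match; dropped.
- a[3] acct_id=5, cat=EZ → no match; dropped.
- a[4] acct_id=4, cat=EZ → no match; dropped.
- a[5] acct_id=4, cat=EZ → no match; dropped.
After projecting and ordering:
a.cat | b.amt | b.kind
KW | 395 | debit
KW | 468 | credit
KW | 478 | credit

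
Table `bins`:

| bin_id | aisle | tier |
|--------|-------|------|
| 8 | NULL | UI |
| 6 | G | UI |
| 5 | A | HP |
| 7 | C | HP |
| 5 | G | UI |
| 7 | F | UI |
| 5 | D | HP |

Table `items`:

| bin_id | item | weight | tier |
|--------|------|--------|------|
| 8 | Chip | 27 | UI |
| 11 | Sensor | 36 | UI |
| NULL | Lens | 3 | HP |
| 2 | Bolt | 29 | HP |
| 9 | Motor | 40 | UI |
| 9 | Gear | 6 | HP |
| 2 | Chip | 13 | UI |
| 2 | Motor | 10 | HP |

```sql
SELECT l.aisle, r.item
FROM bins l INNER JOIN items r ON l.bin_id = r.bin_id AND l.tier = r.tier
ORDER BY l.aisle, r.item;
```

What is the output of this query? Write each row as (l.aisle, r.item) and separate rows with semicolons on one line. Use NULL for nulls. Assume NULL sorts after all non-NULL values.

(NULL, Chip)

INNER JOIN keeps only pairs where the ON condition holds.
Matching on l.bin_id = r.bin_id AND l.tier = r.tier. A NULL in a compared column never satisfies the condition.
Matched pairs: 1.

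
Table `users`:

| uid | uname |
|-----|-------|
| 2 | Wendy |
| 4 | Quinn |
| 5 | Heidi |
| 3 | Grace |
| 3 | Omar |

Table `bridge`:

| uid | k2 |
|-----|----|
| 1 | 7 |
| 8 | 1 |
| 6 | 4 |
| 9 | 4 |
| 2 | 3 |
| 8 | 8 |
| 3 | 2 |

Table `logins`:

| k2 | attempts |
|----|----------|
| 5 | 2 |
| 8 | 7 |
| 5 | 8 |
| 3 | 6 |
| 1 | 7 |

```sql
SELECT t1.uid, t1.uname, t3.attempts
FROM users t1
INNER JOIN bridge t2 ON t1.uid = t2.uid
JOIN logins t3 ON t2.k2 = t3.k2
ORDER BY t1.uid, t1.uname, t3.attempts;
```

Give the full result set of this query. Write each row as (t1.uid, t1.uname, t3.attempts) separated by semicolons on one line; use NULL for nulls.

(2, Wendy, 6)

Evaluate left to right. First `users t1 INNER JOIN bridge t2` on uid: 3 row(s).
Then INNER JOIN `logins t3` on k2: keep only rows whose t2.k2 appears in t3.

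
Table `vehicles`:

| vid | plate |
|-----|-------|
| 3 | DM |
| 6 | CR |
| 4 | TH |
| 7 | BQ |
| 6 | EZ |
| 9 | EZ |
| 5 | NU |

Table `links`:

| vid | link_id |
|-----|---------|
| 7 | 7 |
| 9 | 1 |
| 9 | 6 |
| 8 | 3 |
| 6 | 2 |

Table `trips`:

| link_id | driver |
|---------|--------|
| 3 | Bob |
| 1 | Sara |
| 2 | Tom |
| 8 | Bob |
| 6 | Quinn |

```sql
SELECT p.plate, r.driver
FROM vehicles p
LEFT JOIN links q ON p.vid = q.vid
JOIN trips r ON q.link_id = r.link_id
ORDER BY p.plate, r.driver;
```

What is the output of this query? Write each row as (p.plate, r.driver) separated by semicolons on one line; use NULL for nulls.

(CR, Tom); (EZ, Quinn); (EZ, Sara); (EZ, Tom)

Evaluate left to right. First `vehicles p LEFT JOIN links q` on vid: 8 row(s).
Then INNER JOIN `trips r` on link_id: keep only rows whose q.link_id appears in r.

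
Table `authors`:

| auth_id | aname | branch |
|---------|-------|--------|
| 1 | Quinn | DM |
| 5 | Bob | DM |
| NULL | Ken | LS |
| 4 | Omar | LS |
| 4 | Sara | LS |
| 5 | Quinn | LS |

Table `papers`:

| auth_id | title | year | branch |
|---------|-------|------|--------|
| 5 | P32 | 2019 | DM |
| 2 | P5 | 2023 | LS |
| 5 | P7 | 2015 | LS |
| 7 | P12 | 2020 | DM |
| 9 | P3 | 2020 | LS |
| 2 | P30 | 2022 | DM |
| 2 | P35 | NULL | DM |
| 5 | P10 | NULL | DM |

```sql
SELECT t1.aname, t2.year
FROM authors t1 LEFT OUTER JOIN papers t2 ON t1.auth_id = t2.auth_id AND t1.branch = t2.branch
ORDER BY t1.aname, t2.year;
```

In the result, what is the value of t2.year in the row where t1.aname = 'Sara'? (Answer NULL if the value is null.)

NULL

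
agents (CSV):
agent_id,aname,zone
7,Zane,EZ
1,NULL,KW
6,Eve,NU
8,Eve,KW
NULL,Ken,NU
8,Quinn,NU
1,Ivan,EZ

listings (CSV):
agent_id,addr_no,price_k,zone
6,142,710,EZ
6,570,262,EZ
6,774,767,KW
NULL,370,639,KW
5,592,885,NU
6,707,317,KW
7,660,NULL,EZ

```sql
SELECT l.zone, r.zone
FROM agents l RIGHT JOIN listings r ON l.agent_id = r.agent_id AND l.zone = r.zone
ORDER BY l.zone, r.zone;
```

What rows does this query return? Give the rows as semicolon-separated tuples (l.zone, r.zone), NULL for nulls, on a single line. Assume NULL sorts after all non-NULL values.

RIGHT JOIN keeps every row from `listings`; unmatched rows get NULL for `agents`'s columns.
Matching on l.agent_id = r.agent_id AND l.zone = r.zone. A NULL in a compared column never satisfies the condition.
- l row (agent_id=7, zone=EZ): matches 1 r row(s) → 1 output row(s).
- l row (agent_id=1, zone=KW): no match.
- l row (agent_id=6, zone=NU): no match.
- l row (agent_id=8, zone=KW): no match.
- l row (agent_id=NULL, zone=NU): no match.
- l row (agent_id=8, zone=NU): no match.
- l row (agent_id=1, zone=EZ): no match.
- plus 6 unmatched r row(s), each kept with NULL l columns.
After projecting and ordering:
l.zone | r.zone
EZ | EZ
NULL | EZ
NULL | EZ
NULL | KW
NULL | KW
NULL | KW
NULL | NU

(EZ, EZ); (NULL, EZ); (NULL, EZ); (NULL, KW); (NULL, KW); (NULL, KW); (NULL, NU)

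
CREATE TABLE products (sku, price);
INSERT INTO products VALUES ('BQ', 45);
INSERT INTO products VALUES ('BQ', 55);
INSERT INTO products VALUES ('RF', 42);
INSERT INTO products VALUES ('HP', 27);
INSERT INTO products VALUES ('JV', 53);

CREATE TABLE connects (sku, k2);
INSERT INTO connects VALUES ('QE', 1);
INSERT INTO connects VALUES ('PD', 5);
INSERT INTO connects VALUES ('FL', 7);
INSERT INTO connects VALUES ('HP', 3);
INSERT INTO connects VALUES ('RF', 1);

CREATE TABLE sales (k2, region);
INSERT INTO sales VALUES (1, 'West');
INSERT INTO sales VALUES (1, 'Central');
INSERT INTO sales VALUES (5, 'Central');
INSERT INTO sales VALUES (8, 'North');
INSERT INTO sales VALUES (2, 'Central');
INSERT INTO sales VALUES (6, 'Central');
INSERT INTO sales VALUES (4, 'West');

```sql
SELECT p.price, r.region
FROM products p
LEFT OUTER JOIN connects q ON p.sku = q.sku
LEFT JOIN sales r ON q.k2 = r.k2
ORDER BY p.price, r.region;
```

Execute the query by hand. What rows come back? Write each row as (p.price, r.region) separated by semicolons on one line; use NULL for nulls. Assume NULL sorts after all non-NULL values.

Evaluate left to right. First `products p LEFT JOIN connects q` on sku: 5 row(s).
Then LEFT JOIN `sales r` on k2: each of those 5 rows is kept; rows whose q.k2 has no match in r get NULL for r's columns.

(27, NULL); (42, Central); (42, West); (45, NULL); (53, NULL); (55, NULL)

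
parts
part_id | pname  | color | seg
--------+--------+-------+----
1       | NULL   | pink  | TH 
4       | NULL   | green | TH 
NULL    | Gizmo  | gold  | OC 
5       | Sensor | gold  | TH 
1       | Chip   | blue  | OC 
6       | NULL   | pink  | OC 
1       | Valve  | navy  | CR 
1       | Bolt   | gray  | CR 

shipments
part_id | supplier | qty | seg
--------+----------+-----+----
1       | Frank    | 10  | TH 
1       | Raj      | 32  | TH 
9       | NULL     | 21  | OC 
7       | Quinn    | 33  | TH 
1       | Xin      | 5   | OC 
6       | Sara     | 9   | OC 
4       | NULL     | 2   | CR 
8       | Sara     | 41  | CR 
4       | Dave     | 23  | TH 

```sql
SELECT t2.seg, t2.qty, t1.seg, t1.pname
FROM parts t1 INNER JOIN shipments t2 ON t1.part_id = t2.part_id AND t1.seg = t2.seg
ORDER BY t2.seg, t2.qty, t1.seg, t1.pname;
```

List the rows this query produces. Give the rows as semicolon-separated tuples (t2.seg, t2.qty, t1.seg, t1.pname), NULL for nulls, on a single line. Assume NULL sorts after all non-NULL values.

INNER JOIN keeps only pairs where the ON condition holds.
Matching on t1.part_id = t2.part_id AND t1.seg = t2.seg. A NULL in a compared column never satisfies the condition.
- t1[0] part_id=1, seg=TH → 2 match(es) in t2 → 2 row(s).
- t1[1] part_id=4, seg=TH → 1 match(es) in t2 → 1 row(s).
- t1[2] part_id=NULL, seg=OC → no match; dropped.
- t1[3] part_id=5, seg=TH → no match; dropped.
- t1[4] part_id=1, seg=OC → 1 match(es) in t2 → 1 row(s).
- t1[5] part_id=6, seg=OC → 1 match(es) in t2 → 1 row(s).
- t1[6] part_id=1, seg=CR → no match; dropped.
- t1[7] part_id=1, seg=CR → no match; dropped.
After projecting and ordering:
t2.seg | t2.qty | t1.seg | t1.pname
OC | 5 | OC | Chip
OC | 9 | OC | NULL
TH | 10 | TH | NULL
TH | 23 | TH | NULL
TH | 32 | TH | NULL

(OC, 5, OC, Chip); (OC, 9, OC, NULL); (TH, 10, TH, NULL); (TH, 23, TH, NULL); (TH, 32, TH, NULL)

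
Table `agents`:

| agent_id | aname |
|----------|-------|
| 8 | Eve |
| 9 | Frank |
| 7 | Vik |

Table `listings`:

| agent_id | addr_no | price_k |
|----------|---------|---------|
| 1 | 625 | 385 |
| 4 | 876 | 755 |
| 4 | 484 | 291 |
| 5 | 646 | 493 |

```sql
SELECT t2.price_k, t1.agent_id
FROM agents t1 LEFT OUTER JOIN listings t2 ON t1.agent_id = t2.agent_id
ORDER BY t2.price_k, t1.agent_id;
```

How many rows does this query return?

LEFT JOIN keeps every row from `agents`; unmatched rows get NULL for `listings`'s columns.
Matching on t1.agent_id = t2.agent_id.
Matched pairs: 0; unmatched t1 rows kept: 3.
Total: 0 matched + 3 padded = 3 rows.

3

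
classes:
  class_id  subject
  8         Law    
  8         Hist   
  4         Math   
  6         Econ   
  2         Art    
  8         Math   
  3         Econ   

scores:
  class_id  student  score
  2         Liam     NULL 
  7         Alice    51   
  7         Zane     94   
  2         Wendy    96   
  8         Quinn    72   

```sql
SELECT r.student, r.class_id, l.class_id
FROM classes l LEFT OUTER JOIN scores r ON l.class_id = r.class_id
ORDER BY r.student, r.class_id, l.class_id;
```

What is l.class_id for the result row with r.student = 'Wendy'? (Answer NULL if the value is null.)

2

LEFT JOIN keeps every row from `classes`; unmatched rows get NULL for `scores`'s columns.
Matching on l.class_id = r.class_id.
- l row (class_id=8): matches 1 r row(s) → 1 output row(s).
- l row (class_id=8): matches 1 r row(s) → 1 output row(s).
- l row (class_id=4): no match → kept, r columns NULL.
- l row (class_id=6): no match → kept, r columns NULL.
- l row (class_id=2): matches 2 r row(s) → 2 output row(s).
- l row (class_id=8): matches 1 r row(s) → 1 output row(s).
- l row (class_id=3): no match → kept, r columns NULL.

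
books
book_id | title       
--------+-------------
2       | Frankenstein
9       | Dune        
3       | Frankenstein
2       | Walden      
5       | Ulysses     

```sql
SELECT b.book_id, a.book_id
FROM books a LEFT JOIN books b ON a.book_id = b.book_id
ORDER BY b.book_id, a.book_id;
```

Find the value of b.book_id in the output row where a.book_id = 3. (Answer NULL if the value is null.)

LEFT JOIN keeps every row from `books a`; unmatched rows get NULL for `books b`'s columns.
Matching on a.book_id = b.book_id.
- a row (book_id=2): matches 2 b row(s) → 2 output row(s).
- a row (book_id=9): matches 1 b row(s) → 1 output row(s).
- a row (book_id=3): matches 1 b row(s) → 1 output row(s).
- a row (book_id=2): matches 2 b row(s) → 2 output row(s).
- a row (book_id=5): matches 1 b row(s) → 1 output row(s).

3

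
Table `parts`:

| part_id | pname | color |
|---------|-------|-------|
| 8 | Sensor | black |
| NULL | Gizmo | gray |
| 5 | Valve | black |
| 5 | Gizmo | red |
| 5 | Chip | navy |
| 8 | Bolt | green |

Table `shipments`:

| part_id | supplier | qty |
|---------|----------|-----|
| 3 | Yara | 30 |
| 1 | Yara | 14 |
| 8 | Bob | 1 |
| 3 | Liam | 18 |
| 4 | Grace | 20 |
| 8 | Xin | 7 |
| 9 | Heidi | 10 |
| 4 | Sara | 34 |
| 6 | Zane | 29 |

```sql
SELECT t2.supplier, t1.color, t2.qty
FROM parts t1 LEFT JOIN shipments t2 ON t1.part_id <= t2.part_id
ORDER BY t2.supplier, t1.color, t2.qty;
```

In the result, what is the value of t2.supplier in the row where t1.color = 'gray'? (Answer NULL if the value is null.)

NULL

LEFT JOIN keeps every row from `parts`; unmatched rows get NULL for `shipments`'s columns.
Matching on t1.part_id <= t2.part_id. A NULL in a compared column never satisfies the condition.
- t1 (part_id=8) pairs with 3 row(s) of t2.
- t1 (part_id=NULL) has no partner → padded with NULL.
- t1 (part_id=5) pairs with 4 row(s) of t2.
- t1 (part_id=5) pairs with 4 row(s) of t2.
- t1 (part_id=5) pairs with 4 row(s) of t2.
- t1 (part_id=8) pairs with 3 row(s) of t2.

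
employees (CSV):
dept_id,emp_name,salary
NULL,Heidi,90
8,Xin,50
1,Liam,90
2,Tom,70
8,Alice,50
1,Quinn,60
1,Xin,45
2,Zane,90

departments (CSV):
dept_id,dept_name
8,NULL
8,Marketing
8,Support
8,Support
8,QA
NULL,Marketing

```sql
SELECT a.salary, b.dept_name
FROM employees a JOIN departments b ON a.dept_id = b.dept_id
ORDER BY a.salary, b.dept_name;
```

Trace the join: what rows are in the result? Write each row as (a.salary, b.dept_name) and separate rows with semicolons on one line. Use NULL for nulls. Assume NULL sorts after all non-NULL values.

(50, Marketing); (50, Marketing); (50, QA); (50, QA); (50, Support); (50, Support); (50, Support); (50, Support); (50, NULL); (50, NULL)

INNER JOIN keeps only pairs where the ON condition holds.
Matching on a.dept_id = b.dept_id. A NULL in a compared column never satisfies the condition.
- a (dept_id=NULL) has no partner → excluded.
- a (dept_id=8) pairs with 5 row(s) of b.
- a (dept_id=1) has no partner → excluded.
- a (dept_id=2) has no partner → excluded.
- a (dept_id=8) pairs with 5 row(s) of b.
- a (dept_id=1) has no partner → excluded.
- a (dept_id=1) has no partner → excluded.
- a (dept_id=2) has no partner → excluded.
After projecting and ordering:
a.salary | b.dept_name
50 | Marketing
50 | Marketing
50 | QA
50 | QA
50 | Support
50 | Support
50 | Support
50 | Support
50 | NULL
50 | NULL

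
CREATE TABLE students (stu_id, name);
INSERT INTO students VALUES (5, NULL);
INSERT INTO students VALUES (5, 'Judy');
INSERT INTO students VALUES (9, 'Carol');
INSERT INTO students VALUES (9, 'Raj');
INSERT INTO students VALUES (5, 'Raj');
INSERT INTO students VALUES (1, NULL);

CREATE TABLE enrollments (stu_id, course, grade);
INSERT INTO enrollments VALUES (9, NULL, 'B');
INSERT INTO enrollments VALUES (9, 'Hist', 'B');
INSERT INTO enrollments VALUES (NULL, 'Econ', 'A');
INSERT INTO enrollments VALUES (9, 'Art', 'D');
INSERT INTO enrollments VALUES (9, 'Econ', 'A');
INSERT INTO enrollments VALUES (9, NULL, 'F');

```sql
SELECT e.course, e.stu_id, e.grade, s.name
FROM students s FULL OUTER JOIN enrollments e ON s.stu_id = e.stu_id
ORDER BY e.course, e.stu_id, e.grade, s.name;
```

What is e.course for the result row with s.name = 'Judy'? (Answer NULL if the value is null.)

NULL

FULL OUTER JOIN keeps every row from both sides; unmatched rows get NULL for the other side's columns.
Matching on s.stu_id = e.stu_id. A NULL in a compared column never satisfies the condition.
- stu_id=5: no e row matches, row kept with e columns NULL.
- stu_id=5: no e row matches, row kept with e columns NULL.
- stu_id=9: 5 matching e row(s), so 5 row(s) emitted.
- stu_id=9: 5 matching e row(s), so 5 row(s) emitted.
- stu_id=5: no e row matches, row kept with e columns NULL.
- stu_id=1: no e row matches, row kept with e columns NULL.
- 1 row(s) from e found no s partner → padded with NULL.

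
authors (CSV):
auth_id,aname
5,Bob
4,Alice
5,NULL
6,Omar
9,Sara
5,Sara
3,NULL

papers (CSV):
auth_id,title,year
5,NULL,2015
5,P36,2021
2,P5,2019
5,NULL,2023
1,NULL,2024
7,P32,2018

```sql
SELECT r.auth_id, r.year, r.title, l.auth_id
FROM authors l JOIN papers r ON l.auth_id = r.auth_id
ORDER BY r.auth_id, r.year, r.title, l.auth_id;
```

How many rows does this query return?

9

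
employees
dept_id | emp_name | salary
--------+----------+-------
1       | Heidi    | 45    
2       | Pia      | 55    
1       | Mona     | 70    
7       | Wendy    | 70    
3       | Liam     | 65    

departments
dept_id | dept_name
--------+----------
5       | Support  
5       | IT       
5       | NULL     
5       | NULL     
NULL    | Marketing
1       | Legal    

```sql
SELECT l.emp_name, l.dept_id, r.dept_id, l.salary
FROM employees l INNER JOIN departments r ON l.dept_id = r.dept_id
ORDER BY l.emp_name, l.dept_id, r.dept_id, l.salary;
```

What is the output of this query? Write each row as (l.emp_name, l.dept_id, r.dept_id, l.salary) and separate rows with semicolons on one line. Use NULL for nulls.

(Heidi, 1, 1, 45); (Mona, 1, 1, 70)

INNER JOIN keeps only pairs where the ON condition holds.
Matching on l.dept_id = r.dept_id. A NULL in a compared column never satisfies the condition.
- l (dept_id=1) pairs with 1 row(s) of r.
- l (dept_id=2) has no partner → excluded.
- l (dept_id=1) pairs with 1 row(s) of r.
- l (dept_id=7) has no partner → excluded.
- l (dept_id=3) has no partner → excluded.
After projecting and ordering:
l.emp_name | l.dept_id | r.dept_id | l.salary
Heidi | 1 | 1 | 45
Mona | 1 | 1 | 70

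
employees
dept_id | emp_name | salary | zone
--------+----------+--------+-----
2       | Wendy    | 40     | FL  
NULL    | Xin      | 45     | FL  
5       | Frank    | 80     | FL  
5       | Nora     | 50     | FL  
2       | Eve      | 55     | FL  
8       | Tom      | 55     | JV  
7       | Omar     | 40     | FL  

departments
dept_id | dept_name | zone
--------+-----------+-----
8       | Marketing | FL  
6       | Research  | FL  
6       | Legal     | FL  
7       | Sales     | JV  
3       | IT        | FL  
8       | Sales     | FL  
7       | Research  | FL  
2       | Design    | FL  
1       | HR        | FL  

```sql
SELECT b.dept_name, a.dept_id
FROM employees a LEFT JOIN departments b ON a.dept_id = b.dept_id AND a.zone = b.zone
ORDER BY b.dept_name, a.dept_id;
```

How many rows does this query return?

7

LEFT JOIN keeps every row from `employees`; unmatched rows get NULL for `departments`'s columns.
Matching on a.dept_id = b.dept_id AND a.zone = b.zone. A NULL in a compared column never satisfies the condition.
- a[0] dept_id=2, zone=FL → 1 match(es) in b → 1 row(s).
- a[1] dept_id=NULL, zone=FL → no match; kept with NULLs on the b side.
- a[2] dept_id=5, zone=FL → no match; kept with NULLs on the b side.
- a[3] dept_id=5, zone=FL → no match; kept with NULLs on the b side.
- a[4] dept_id=2, zone=FL → 1 match(es) in b → 1 row(s).
- a[5] dept_id=8, zone=JV → no match; kept with NULLs on the b side.
- a[6] dept_id=7, zone=FL → 1 match(es) in b → 1 row(s).
Total: 3 matched + 4 padded = 7 rows.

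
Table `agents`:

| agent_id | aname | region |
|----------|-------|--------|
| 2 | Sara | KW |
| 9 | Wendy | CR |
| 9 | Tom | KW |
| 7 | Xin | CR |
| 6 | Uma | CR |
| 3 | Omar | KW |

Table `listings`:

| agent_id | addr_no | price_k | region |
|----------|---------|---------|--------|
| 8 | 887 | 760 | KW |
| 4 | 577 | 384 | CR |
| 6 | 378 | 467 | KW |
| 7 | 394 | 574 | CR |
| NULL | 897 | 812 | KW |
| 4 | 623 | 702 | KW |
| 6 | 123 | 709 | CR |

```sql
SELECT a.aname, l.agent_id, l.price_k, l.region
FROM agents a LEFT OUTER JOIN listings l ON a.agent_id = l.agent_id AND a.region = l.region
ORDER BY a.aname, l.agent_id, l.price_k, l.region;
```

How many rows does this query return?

6

LEFT JOIN keeps every row from `agents`; unmatched rows get NULL for `listings`'s columns.
Matching on a.agent_id = l.agent_id AND a.region = l.region. A NULL in a compared column never satisfies the condition.
- a (agent_id=2, region=KW) has no partner → padded with NULL.
- a (agent_id=9, region=CR) has no partner → padded with NULL.
- a (agent_id=9, region=KW) has no partner → padded with NULL.
- a (agent_id=7, region=CR) pairs with 1 row(s) of l.
- a (agent_id=6, region=CR) pairs with 1 row(s) of l.
- a (agent_id=3, region=KW) has no partner → padded with NULL.
Total: 2 matched + 4 padded = 6 rows.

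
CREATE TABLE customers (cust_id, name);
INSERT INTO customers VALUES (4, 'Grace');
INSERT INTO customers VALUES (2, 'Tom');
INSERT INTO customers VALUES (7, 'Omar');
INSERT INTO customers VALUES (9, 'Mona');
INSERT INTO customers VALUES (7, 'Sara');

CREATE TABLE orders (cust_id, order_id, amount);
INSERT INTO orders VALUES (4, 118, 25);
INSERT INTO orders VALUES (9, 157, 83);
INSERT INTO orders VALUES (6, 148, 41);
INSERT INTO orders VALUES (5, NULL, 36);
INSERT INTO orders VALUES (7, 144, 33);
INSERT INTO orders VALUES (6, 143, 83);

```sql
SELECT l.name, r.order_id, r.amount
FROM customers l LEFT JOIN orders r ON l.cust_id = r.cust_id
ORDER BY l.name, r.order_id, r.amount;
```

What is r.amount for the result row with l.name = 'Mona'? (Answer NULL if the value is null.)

LEFT JOIN keeps every row from `customers`; unmatched rows get NULL for `orders`'s columns.
Matching on l.cust_id = r.cust_id.
Matched pairs: 4; unmatched l rows kept: 1.

83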